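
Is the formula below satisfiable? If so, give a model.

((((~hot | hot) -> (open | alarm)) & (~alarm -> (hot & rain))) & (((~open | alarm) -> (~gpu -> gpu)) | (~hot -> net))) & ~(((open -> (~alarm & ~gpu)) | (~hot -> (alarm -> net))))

open = True; hot = False; alarm = True; gpu = True; rain = False; net = False

  (((~hot | hot) -> (open | alarm)) & (~alarm -> (hot & rain))) & (((~open | alarm) -> (~gpu -> gpu)) | (~hot -> net)) = True
    ((~hot | hot) -> (open | alarm)) & (~alarm -> (hot & rain)) = True
      (~hot | hot) -> (open | alarm) = True
        ~hot | hot = True
          ~hot = True
        open | alarm = True
      ~alarm -> (hot & rain) = True
        ~alarm = False
        hot & rain = False
    ((~open | alarm) -> (~gpu -> gpu)) | (~hot -> net) = True
      (~open | alarm) -> (~gpu -> gpu) = True
        ~open | alarm = True
          ~open = False
        ~gpu -> gpu = True
          ~gpu = False
      ~hot -> net = False
        ~hot = True
  ~(((open -> (~alarm & ~gpu)) | (~hot -> (alarm -> net)))) = True
    (open -> (~alarm & ~gpu)) | (~hot -> (alarm -> net)) = False
      open -> (~alarm & ~gpu) = False
        ~alarm & ~gpu = False
          ~alarm = False
          ~gpu = False
      ~hot -> (alarm -> net) = False
        ~hot = True
        alarm -> net = False
Both conjuncts True, so the formula holds.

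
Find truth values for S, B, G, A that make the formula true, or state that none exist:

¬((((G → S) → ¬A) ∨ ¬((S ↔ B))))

S = True, B = True, G = False, A = True

  ¬((((G → S) → ¬A) ∨ ¬((S ↔ B)))) = True
    ((G → S) → ¬A) ∨ ¬((S ↔ B)) = False
      (G → S) → ¬A = False
        G → S = True
        ¬A = False
      ¬((S ↔ B)) = False
        S ↔ B = True
The formula evaluates to True.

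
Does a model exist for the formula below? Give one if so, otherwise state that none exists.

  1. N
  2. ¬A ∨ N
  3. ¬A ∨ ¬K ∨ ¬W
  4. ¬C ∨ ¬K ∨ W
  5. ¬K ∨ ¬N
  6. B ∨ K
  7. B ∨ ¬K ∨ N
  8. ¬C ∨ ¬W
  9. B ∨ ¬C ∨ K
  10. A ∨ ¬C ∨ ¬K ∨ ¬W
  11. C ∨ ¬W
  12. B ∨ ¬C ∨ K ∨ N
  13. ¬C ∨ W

N: True; A: False; B: True; W: False; K: False; C: False

Unit clause (N) forces N = True.
In (¬K ∨ ¬N) only ¬K is left, so K = False.
In (B ∨ K) only B is left, so B = True.
Set A = False.
Try W = True:
  (¬C ∨ ¬W) forces C = False.
  clause (C ∨ ¬W) is falsified — backtrack.
So W = False.
  then (¬C ∨ W) forces C = False.
All clauses satisfied.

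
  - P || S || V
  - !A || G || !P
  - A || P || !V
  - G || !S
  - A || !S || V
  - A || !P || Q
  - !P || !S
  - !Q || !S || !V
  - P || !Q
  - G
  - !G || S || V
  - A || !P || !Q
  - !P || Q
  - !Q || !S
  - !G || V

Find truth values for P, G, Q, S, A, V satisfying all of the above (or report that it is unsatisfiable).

P = False; G = True; Q = False; S = True; A = True; V = True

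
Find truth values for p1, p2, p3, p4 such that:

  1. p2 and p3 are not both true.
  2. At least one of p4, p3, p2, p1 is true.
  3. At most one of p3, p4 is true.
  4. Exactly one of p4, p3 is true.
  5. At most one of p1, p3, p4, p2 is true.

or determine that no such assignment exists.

p1=F; p2=F; p3=F; p4=T

  (1) p2=F, p3=F — not both ✓
  (2) {p4, p3, p2, p1}: 1 true — at least one ✓
  (3) {p3, p4}: 1 true — at most one ✓
  (4) {p4, p3}: 1 true — exactly one ✓
  (5) {p1, p3, p4, p2}: 1 true — at most one ✓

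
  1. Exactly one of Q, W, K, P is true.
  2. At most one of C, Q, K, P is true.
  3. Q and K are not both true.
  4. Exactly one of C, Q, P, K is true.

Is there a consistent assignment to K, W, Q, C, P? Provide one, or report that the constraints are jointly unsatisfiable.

K: True; W: False; Q: False; C: False; P: False

  (1) {Q, W, K, P}: 1 true — exactly one ✓
  (2) {C, Q, K, P}: 1 true — at most one ✓
  (3) Q=F, K=T — not both ✓
  (4) {C, Q, P, K}: 1 true — exactly one ✓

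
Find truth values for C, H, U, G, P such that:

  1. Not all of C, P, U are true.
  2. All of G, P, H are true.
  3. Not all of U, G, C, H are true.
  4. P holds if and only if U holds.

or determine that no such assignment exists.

C=F, H=T, U=T, G=T, P=T

  (1) {C, P, U}: 2/3 true — not all ✓
  (2) {G, P, H}: all 3 true ✓
  (3) {U, G, C, H}: 3/4 true — not all ✓
  (4) P=T, U=T — same ✓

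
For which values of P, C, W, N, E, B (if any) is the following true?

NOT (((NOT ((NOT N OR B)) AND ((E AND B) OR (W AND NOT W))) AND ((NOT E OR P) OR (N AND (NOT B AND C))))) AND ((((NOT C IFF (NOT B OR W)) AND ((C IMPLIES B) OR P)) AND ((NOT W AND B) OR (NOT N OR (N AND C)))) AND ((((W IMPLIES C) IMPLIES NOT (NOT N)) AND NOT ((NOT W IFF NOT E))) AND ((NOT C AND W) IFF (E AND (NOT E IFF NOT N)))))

Case N = True: the formula simplifies to NOT (((NOT B AND ((E AND B) OR (W AND NOT W))) AND ((NOT E OR P) OR (NOT B AND C)))) AND ((((NOT C IFF (NOT B OR W)) AND ((C IMPLIES B) OR P)) AND ((NOT W AND B) OR C)) AND (NOT ((NOT W IFF NOT E)) AND ((NOT C AND W) IFF (E AND E)))).
  B = True: simplifies to ((NOT C IFF W) AND (NOT W OR C)) AND (NOT ((NOT W IFF NOT E)) AND ((NOT C AND W) IFF (E AND E))).
    W = True: simplifies to (NOT C AND C) AND (NOT E AND (NOT C IFF (E AND E))).
      C = True: the conjunct NOT C is False.
      C = False: the conjunct C is False.
    W = False: simplifies to C AND (NOT (NOT E) AND NOT ((E AND E))).
      E = True: the conjunct NOT ((E AND E)) becomes NOT ((True AND True)) = False.
      E = False: the conjunct NOT (NOT E) becomes NOT (NOT False) = False.
  B = False: simplifies to NOT (((W AND NOT W) AND ((NOT E OR P) OR C))) AND (((NOT C AND (NOT C OR P)) AND C) AND (NOT ((NOT W IFF NOT E)) AND ((NOT C AND W) IFF (E AND E)))).
    C = True: the conjunct NOT C is False.
    C = False: the conjunct C is False.
Case N = False: the formula simplifies to ((NOT C IFF (NOT B OR W)) AND ((C IMPLIES B) OR P)) AND ((NOT ((W IMPLIES C)) AND NOT ((NOT W IFF NOT E))) AND ((NOT C AND W) IFF (E AND NOT E))).
  C = True: the conjunct NOT ((W IMPLIES C)) becomes NOT ((W IMPLIES True)) = False.
  C = False: simplifies to (NOT B OR W) AND ((NOT (NOT W) AND NOT ((NOT W IFF NOT E))) AND (W IFF (E AND NOT E))).
    W = True: simplifies to NOT E AND (E AND NOT E).
      E = True: the conjunct NOT E is False.
      E = False: the conjunct E is False.
    W = False: the conjunct NOT (NOT W) becomes NOT (NOT False) = False.
Both cases fail — unsatisfiable.

UNSATISFIABLE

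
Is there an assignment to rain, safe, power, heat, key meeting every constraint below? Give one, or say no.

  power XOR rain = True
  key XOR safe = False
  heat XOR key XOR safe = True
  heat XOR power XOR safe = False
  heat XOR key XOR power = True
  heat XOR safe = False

Adding constraints 2, 4, 5 mod 2: every variable appears an even number of times on the left, so the left side is 0.
But the right sides sum to 1 (mod 2). 0 ≠ 1 — the system is inconsistent.

Unsatisfiable — no assignment works.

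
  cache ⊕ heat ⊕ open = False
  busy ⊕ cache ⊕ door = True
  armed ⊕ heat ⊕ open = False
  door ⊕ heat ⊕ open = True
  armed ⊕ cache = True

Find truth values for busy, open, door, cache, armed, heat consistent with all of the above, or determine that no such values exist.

No satisfying assignment exists.

Adding constraints 1, 3, 5 mod 2: every variable appears an even number of times on the left, so the left side is 0.
But the right sides sum to 1 (mod 2). 0 ≠ 1 — the system is inconsistent.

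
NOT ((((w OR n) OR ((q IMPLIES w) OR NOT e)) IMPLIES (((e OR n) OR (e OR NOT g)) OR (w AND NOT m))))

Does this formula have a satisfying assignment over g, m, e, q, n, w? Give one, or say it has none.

g = True, m = True, e = False, q = False, n = False, w = False

  NOT ((((w OR n) OR ((q IMPLIES w) OR NOT e)) IMPLIES (((e OR n) OR (e OR NOT g)) OR (w AND NOT m)))) = True
    ((w OR n) OR ((q IMPLIES w) OR NOT e)) IMPLIES (((e OR n) OR (e OR NOT g)) OR (w AND NOT m)) = False
      (w OR n) OR ((q IMPLIES w) OR NOT e) = True
        w OR n = False
        (q IMPLIES w) OR NOT e = True
          q IMPLIES w = True
          NOT e = True
      ((e OR n) OR (e OR NOT g)) OR (w AND NOT m) = False
        (e OR n) OR (e OR NOT g) = False
          e OR n = False
          e OR NOT g = False
            NOT g = False
        w AND NOT m = False
          NOT m = False
The formula evaluates to True.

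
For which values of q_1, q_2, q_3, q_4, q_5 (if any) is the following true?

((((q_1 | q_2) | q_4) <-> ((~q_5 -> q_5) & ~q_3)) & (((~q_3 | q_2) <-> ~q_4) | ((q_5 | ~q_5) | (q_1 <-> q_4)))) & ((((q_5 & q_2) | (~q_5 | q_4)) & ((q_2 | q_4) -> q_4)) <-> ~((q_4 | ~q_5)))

Unsatisfiable — no assignment works.

Case q_5 = True: the formula simplifies to (((q_1 | q_2) | q_4) <-> ~q_3) & (((q_2 | q_4) & ((q_2 | q_4) -> q_4)) <-> ~q_4).
  q_4 = True: the conjunct ((q_2 | q_4) & ((q_2 | q_4) -> q_4)) <-> ~q_4 becomes (True & True) <-> ~True = False.
  q_4 = False: simplifies to ((q_1 | q_2) <-> ~q_3) & (q_2 & ~q_2).
    q_2 = True: the conjunct ~q_2 is False.
    q_2 = False: the conjunct q_2 is False.
Case q_5 = False: the formula simplifies to ~(((q_1 | q_2) | q_4)) & ~(((q_2 | q_4) -> q_4)).
  q_4 = True: the conjunct ~(((q_1 | q_2) | q_4)) becomes ~(((q_1 | q_2) | True)) = False.
  q_4 = False: simplifies to ~((q_1 | q_2)) & ~(~q_2).
    q_2 = True: the conjunct ~((q_1 | q_2)) becomes ~((q_1 | True)) = False.
    q_2 = False: the conjunct ~(~q_2) becomes ~(~False) = False.
Both cases fail — unsatisfiable.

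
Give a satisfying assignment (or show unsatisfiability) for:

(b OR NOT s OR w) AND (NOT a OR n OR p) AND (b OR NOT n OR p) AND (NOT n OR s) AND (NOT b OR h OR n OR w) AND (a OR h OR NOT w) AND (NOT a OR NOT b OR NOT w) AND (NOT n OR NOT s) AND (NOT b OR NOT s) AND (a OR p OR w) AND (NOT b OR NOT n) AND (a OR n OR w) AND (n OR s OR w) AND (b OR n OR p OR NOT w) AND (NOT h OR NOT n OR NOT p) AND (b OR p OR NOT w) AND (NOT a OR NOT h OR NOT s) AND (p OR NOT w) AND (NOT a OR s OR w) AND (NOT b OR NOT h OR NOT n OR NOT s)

Set w = True.
  then (p OR NOT w) forces p = True.
Set h = True.
  then (NOT h OR NOT n OR NOT p) forces n = False.
Set b = False.
Set s = False.
Set a = False.
All clauses satisfied.

w=T, h=T, b=F, p=T, n=F, s=F, a=F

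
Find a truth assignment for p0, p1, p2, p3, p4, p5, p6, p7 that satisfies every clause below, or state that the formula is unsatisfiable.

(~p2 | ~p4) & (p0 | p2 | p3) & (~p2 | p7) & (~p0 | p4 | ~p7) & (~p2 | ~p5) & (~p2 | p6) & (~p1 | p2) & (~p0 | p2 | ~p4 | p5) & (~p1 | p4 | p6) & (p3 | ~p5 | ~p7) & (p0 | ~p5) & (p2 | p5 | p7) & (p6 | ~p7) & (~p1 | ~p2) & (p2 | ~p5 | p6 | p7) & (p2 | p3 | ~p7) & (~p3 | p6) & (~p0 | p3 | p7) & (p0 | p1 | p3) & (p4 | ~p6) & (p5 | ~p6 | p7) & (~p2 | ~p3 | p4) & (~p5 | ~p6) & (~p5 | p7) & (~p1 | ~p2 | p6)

p0 = False, p1 = False, p2 = False, p3 = True, p4 = True, p5 = False, p6 = True, p7 = True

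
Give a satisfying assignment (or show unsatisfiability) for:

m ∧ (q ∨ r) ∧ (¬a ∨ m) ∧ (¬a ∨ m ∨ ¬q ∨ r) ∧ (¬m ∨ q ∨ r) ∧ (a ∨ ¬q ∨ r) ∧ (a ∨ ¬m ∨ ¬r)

m: True, r: True, q: False, a: True

Unit clause (m) forces m = True.
Set r = True.
  then (a ∨ ¬m ∨ ¬r) forces a = True.
Set q = False.
Check each clause:
  (m): m holds.
  (q ∨ r): r holds.
  (¬a ∨ m): m holds.
  (¬a ∨ m ∨ ¬q ∨ r): m holds.
  (¬m ∨ q ∨ r): r holds.
  (a ∨ ¬q ∨ r): a holds.
  (a ∨ ¬m ∨ ¬r): a holds.
All clauses satisfied.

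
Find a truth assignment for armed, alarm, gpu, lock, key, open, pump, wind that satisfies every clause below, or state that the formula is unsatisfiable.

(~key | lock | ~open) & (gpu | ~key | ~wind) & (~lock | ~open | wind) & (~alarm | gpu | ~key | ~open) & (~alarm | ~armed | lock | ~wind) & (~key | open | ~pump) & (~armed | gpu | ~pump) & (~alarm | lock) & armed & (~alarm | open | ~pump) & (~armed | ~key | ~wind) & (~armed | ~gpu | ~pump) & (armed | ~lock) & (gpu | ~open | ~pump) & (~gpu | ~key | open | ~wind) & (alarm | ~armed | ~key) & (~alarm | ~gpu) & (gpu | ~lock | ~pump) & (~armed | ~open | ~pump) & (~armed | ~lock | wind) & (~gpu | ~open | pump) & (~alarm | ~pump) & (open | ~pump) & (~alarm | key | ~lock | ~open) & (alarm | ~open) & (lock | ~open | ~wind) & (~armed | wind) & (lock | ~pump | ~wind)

armed = True, alarm = False, gpu = False, lock = False, key = False, open = False, pump = False, wind = True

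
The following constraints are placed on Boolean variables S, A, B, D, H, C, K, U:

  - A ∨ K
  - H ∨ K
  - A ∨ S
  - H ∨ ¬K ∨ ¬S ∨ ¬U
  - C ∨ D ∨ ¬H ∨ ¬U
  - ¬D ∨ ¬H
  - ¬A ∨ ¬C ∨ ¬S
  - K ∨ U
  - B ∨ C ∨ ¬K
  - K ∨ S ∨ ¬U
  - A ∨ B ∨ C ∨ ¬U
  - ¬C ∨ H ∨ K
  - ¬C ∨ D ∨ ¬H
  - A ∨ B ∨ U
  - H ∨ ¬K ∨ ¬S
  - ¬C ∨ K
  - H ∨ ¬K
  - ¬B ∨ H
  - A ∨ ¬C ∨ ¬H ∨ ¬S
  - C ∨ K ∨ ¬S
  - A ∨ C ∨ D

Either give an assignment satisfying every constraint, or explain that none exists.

S = False, A = True, B = True, D = False, H = True, C = False, K = True, U = False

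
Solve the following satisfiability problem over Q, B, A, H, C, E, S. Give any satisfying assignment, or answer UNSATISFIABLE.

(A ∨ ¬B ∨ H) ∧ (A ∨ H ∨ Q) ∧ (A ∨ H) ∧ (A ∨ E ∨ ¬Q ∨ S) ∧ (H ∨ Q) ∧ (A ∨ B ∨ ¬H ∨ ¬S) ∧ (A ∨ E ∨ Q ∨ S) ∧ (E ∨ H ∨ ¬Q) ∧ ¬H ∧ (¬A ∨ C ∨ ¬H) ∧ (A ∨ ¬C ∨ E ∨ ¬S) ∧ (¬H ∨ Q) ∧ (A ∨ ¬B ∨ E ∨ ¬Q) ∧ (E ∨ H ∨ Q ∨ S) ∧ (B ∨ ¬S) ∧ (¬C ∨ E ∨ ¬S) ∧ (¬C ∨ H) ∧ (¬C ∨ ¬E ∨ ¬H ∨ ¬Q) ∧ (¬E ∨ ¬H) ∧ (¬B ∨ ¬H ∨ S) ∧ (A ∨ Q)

Unit clause (¬H) forces H = False.
In (¬C ∨ H) only ¬C is left, so C = False.
In (A ∨ H) only A is left, so A = True.
In (H ∨ Q) only Q is left, so Q = True.
In (E ∨ H ∨ ¬Q) only E is left, so E = True.
Set B = False.
  then (B ∨ ¬S) forces S = False.
All clauses satisfied.

Q=T, B=F, A=T, H=F, C=F, E=T, S=F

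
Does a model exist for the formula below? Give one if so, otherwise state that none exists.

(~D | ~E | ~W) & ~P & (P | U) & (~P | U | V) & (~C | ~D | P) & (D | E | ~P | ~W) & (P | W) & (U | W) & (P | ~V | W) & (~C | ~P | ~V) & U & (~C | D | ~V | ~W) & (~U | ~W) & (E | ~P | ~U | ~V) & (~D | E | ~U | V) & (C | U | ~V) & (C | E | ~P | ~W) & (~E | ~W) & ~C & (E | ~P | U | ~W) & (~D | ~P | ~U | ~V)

UNSATISFIABLE

Case U = True:
  (~P) forces P = False.
  (P | W) forces W = True.
  Clause (~U | ~W) is falsified — contradiction.
Case U = False:
  Clause (U) is falsified — contradiction.
Both cases fail, so the formula is unsatisfiable.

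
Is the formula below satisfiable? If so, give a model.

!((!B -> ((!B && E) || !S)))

S=T, E=F, B=F

  !((!B -> ((!B && E) || !S))) = True
    !B -> ((!B && E) || !S) = False
      !B = True
      (!B && E) || !S = False
        !B && E = False
          !B = True
        !S = False
The formula evaluates to True.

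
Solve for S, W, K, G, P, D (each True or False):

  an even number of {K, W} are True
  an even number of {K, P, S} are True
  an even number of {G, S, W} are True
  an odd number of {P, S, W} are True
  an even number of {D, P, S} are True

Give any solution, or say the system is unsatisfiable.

UNSATISFIABLE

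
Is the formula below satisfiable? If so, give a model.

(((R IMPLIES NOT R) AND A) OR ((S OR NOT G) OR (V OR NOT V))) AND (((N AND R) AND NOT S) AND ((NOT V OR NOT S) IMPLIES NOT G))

G = False; S = False; V = False; A = False; R = True; N = True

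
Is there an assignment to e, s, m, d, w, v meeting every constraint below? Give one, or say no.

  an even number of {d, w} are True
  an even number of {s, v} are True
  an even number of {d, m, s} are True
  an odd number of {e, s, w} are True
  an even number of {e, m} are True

Adding constraints 1, 3, 4, 5 mod 2: every variable appears an even number of times on the left, so the left side is 0.
But the right sides sum to 1 (mod 2). 0 ≠ 1 — the system is inconsistent.

UNSATISFIABLE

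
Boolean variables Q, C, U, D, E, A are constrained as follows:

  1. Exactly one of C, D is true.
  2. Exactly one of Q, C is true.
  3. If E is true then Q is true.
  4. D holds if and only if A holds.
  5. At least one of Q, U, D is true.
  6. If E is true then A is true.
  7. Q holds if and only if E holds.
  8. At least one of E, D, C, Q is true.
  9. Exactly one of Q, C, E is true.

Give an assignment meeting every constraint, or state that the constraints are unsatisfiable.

Q: False; C: True; U: True; D: False; E: False; A: False

  (1) {C, D}: 1 true — exactly one ✓
  (2) {Q, C}: 1 true — exactly one ✓
  (3) E=F ⇒ Q: vacuous ✓
  (4) D=F, A=F — same ✓
  (5) {Q, U, D}: 1 true — at least one ✓
  (6) E=F ⇒ A: vacuous ✓
  (7) Q=F, E=F — same ✓
  (8) {E, D, C, Q}: 1 true — at least one ✓
  (9) {Q, C, E}: 1 true — exactly one ✓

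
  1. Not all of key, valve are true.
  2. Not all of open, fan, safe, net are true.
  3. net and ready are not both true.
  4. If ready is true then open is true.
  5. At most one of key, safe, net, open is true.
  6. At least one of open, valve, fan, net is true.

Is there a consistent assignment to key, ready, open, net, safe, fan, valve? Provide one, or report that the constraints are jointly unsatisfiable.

key: False, ready: False, open: True, net: False, safe: False, fan: True, valve: True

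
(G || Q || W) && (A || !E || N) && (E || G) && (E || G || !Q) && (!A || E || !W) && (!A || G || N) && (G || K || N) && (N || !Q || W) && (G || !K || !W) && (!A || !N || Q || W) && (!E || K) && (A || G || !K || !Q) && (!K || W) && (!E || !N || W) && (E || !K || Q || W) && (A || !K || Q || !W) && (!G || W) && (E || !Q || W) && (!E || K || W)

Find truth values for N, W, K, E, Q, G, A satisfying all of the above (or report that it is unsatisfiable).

N = True, W = True, K = False, E = False, Q = False, G = True, A = False

Set N = True.
Try W = False:
  (!K || W) forces K = False.
  (!E || K) forces E = False.
  (E || G) forces G = True.
  clause (!G || W) is falsified — backtrack.
So W = True.
Set K = False.
  then (!E || K) forces E = False.
  then (E || G) forces G = True.
  then (!A || E || !W) forces A = False.
Set Q = False.
All clauses satisfied.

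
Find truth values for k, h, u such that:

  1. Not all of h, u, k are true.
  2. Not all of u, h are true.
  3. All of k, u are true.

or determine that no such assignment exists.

k = True; h = False; u = True

  (1) {h, u, k}: 2/3 true — not all ✓
  (2) {u, h}: 1/2 true — not all ✓
  (3) {k, u}: all 2 true ✓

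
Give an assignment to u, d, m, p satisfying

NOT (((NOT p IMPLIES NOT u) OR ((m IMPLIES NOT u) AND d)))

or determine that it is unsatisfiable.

u: True, d: False, m: False, p: False

  NOT (((NOT p IMPLIES NOT u) OR ((m IMPLIES NOT u) AND d))) = True
    (NOT p IMPLIES NOT u) OR ((m IMPLIES NOT u) AND d) = False
      NOT p IMPLIES NOT u = False
        NOT p = True
        NOT u = False
      (m IMPLIES NOT u) AND d = False
        m IMPLIES NOT u = True
          NOT u = False
The formula evaluates to True.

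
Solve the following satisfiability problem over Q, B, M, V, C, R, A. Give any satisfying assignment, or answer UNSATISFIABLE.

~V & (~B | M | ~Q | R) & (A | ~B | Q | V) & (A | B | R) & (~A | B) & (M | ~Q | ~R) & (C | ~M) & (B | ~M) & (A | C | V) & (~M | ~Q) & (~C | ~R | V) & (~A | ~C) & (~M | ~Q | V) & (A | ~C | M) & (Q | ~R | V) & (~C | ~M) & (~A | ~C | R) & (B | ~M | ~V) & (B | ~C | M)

Q=F; B=T; M=F; V=F; C=F; R=F; A=T

Unit clause (~V) forces V = False.
Set Q = False.
  then (Q | ~R | V) forces R = False.
Try B = False:
  (A | B | R) forces A = True.
  clause (~A | B) is falsified — backtrack.
So B = True.
  then (A | ~B | Q | V) forces A = True.
  then (~A | ~C) forces C = False.
  then (C | ~M) forces M = False.
All clauses satisfied.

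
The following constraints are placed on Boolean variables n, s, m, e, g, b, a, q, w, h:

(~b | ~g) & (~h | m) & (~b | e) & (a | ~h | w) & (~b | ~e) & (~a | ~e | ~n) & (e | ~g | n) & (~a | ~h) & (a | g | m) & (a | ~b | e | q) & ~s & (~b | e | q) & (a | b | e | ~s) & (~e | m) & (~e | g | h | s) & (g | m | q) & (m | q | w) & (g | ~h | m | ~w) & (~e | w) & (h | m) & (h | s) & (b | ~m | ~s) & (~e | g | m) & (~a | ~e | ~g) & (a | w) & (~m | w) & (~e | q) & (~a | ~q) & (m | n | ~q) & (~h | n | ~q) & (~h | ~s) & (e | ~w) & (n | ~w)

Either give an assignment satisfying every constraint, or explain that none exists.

n = True, s = False, m = True, e = True, g = False, b = False, a = False, q = True, w = True, h = True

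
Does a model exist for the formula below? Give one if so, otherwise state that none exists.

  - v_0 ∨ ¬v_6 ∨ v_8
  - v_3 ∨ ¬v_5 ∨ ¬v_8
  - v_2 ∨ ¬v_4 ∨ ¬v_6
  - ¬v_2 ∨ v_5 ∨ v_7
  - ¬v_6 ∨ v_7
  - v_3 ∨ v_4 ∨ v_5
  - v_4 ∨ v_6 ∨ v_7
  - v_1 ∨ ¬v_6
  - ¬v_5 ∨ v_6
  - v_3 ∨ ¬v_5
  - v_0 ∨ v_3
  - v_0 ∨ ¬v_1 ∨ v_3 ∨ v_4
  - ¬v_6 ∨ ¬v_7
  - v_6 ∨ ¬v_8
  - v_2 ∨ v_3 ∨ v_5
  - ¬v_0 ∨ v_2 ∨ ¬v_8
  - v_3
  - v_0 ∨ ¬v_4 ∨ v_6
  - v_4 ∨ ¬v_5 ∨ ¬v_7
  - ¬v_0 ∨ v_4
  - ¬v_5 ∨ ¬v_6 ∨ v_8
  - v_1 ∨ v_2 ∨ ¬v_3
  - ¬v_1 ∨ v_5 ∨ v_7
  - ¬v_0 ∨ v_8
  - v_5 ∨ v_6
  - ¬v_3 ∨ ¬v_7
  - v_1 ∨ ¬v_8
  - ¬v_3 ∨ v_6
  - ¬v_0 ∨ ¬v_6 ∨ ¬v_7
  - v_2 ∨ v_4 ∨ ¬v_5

Case v_3 = True:
  (¬v_3 ∨ ¬v_7) forces v_7 = False.
  (¬v_6 ∨ v_7) forces v_6 = False.
  Clause (¬v_3 ∨ v_6) is falsified — contradiction.
Case v_3 = False:
  Clause (v_3) is falsified — contradiction.
Both cases fail, so the formula is unsatisfiable.

The formula is unsatisfiable.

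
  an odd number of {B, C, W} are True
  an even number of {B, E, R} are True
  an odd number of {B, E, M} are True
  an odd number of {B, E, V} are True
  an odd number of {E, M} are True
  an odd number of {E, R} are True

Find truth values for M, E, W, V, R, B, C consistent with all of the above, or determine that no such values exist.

UNSATISFIABLE

Adding constraints 2, 3, 5, 6 mod 2: every variable appears an even number of times on the left, so the left side is 0.
But the right sides sum to 1 (mod 2). 0 ≠ 1 — the system is inconsistent.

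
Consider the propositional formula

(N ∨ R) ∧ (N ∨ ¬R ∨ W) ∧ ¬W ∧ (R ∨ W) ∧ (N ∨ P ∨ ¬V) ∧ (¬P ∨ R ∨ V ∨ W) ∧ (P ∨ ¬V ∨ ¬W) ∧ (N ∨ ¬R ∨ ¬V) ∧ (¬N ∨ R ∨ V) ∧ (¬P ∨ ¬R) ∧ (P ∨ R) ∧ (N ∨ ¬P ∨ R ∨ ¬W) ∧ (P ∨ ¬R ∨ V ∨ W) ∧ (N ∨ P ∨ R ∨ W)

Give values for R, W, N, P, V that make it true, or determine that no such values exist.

R = True; W = False; N = True; P = False; V = True

Unit clause (¬W) forces W = False.
In (R ∨ W) only R is left, so R = True.
In (¬P ∨ ¬R) only ¬P is left, so P = False.
In (P ∨ ¬R ∨ V ∨ W) only V is left, so V = True.
In (N ∨ ¬R ∨ W) only N is left, so N = True.
All clauses satisfied.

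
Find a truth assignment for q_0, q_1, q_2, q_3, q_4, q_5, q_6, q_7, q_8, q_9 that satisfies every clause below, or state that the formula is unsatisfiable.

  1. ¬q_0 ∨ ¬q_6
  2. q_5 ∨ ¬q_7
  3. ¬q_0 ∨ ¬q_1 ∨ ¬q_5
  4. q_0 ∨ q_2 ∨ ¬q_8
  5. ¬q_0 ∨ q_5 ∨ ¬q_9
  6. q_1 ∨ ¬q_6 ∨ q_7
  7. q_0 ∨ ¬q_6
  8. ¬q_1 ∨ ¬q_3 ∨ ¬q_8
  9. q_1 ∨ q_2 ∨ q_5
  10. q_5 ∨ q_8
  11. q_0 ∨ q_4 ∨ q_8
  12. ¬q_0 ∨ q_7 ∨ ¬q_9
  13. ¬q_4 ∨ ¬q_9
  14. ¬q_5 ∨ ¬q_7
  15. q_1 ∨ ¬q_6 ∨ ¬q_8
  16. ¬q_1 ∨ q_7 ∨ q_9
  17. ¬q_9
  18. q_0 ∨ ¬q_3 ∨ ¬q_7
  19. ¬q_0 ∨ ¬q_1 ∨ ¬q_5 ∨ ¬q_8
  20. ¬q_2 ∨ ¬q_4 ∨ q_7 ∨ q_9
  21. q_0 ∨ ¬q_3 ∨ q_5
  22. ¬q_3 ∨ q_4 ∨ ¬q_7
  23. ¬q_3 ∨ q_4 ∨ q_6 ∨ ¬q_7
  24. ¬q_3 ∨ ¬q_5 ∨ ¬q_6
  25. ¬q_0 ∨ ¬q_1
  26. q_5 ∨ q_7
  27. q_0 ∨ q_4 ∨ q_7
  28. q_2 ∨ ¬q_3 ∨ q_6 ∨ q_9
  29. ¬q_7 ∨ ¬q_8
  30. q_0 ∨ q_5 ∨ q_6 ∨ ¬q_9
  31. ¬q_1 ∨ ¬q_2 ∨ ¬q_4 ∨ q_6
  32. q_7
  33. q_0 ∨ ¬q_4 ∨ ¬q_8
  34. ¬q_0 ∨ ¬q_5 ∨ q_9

Case q_7 = True:
  (q_5 ∨ ¬q_7) forces q_5 = True.
  Clause (¬q_5 ∨ ¬q_7) is falsified — contradiction.
Case q_7 = False:
  Clause (q_7) is falsified — contradiction.
Both cases fail, so the formula is unsatisfiable.

UNSATISFIABLE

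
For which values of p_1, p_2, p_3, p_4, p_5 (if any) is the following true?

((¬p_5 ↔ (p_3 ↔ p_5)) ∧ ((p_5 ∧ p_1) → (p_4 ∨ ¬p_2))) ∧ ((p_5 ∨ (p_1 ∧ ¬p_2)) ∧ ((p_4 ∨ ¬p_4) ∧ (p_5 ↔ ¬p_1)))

p_1=F, p_2=F, p_3=F, p_4=F, p_5=T

  (¬p_5 ↔ (p_3 ↔ p_5)) ∧ ((p_5 ∧ p_1) → (p_4 ∨ ¬p_2)) = True
    ¬p_5 ↔ (p_3 ↔ p_5) = True
      ¬p_5 = False
      p_3 ↔ p_5 = False
    (p_5 ∧ p_1) → (p_4 ∨ ¬p_2) = True
      p_5 ∧ p_1 = False
      p_4 ∨ ¬p_2 = True
        ¬p_2 = True
  (p_5 ∨ (p_1 ∧ ¬p_2)) ∧ ((p_4 ∨ ¬p_4) ∧ (p_5 ↔ ¬p_1)) = True
    p_5 ∨ (p_1 ∧ ¬p_2) = True
      p_1 ∧ ¬p_2 = False
        ¬p_2 = True
    (p_4 ∨ ¬p_4) ∧ (p_5 ↔ ¬p_1) = True
      p_4 ∨ ¬p_4 = True
        ¬p_4 = True
      p_5 ↔ ¬p_1 = True
        ¬p_1 = True
Both conjuncts True, so the formula holds.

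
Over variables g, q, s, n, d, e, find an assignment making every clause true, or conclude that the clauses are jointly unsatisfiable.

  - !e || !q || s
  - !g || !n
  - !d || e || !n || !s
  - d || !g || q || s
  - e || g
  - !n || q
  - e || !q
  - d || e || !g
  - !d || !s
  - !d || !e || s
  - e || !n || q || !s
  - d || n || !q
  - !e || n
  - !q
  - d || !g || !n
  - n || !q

g=T, q=F, s=F, n=F, d=T, e=F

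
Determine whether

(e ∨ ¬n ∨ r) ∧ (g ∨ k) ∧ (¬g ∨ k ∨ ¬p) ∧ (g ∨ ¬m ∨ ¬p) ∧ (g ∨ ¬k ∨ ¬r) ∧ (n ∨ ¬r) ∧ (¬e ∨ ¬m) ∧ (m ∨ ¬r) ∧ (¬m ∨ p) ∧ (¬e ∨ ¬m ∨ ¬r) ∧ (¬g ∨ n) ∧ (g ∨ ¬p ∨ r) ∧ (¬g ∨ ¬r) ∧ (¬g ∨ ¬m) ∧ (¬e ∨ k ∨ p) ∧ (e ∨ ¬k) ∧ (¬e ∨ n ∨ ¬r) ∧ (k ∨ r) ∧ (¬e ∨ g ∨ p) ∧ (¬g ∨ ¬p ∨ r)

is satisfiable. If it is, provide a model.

p: False; e: True; n: True; m: False; k: True; r: False; g: True

Set p = False.
  then (¬m ∨ p) forces m = False.
  then (m ∨ ¬r) forces r = False.
  then (k ∨ r) forces k = True.
  then (e ∨ ¬k) forces e = True.
  then (¬e ∨ g ∨ p) forces g = True.
  then (¬g ∨ n) forces n = True.
All clauses satisfied.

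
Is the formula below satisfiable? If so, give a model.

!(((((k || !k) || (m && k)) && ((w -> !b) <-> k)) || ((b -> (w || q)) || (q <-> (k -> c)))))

b=T, q=F, m=T, k=F, w=F, c=T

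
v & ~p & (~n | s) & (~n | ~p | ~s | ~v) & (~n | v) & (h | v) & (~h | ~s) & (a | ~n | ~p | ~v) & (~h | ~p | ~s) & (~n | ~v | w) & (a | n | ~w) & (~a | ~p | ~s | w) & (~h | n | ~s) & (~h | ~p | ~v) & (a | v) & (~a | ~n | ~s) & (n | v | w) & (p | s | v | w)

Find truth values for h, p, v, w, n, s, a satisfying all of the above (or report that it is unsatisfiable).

h=F, p=F, v=T, w=F, n=F, s=T, a=T

Unit clause (v) forces v = True.
Unit clause (~p) forces p = False.
Set h = False.
Set w = False.
  then (~n | ~v | w) forces n = False.
Set s = True.
Set a = True.
All clauses satisfied.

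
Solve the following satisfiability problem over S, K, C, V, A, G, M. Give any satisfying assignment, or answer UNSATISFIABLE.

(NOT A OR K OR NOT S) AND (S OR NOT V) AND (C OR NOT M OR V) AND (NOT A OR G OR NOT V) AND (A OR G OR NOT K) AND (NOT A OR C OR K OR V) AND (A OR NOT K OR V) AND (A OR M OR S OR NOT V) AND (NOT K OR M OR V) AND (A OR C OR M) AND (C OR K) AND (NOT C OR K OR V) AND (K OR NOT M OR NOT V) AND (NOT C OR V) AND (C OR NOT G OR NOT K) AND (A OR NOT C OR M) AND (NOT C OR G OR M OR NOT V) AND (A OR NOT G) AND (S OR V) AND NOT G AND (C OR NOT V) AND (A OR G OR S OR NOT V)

Unsatisfiable

Case V = True:
  (S OR NOT V) forces S = True.
  (NOT G) forces G = False.
  (NOT A OR G OR NOT V) forces A = False.
  (A OR G OR NOT K) forces K = False.
  (C OR K) forces C = True.
  (K OR NOT M OR NOT V) forces M = False.
  Clause (A OR NOT C OR M) is falsified — contradiction.
Case V = False:
  (NOT C OR V) forces C = False.
  (C OR NOT M OR V) forces M = False.
  (NOT K OR M OR V) forces K = False.
  Clause (C OR K) is falsified — contradiction.
Both cases fail, so the formula is unsatisfiable.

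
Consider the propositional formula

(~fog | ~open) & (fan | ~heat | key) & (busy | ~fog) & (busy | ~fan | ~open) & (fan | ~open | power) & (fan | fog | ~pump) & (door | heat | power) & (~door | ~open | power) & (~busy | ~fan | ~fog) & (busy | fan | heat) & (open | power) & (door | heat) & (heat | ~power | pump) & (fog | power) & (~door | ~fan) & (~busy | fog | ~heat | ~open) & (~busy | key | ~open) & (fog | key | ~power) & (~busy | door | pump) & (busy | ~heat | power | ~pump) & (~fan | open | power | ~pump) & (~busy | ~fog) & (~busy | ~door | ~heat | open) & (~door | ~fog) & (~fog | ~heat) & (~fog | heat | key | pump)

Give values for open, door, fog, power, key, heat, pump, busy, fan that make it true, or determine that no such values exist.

open: False; door: False; fog: False; power: True; key: True; heat: True; pump: False; busy: False; fan: False

Set open = False.
  then (open | power) forces power = True.
Set door = False.
  then (door | heat) forces heat = True.
  then (~fog | ~heat) forces fog = False.
  then (fog | key | ~power) forces key = True.
Set pump = False.
  then (~busy | door | pump) forces busy = False.
Set fan = False.
All clauses satisfied.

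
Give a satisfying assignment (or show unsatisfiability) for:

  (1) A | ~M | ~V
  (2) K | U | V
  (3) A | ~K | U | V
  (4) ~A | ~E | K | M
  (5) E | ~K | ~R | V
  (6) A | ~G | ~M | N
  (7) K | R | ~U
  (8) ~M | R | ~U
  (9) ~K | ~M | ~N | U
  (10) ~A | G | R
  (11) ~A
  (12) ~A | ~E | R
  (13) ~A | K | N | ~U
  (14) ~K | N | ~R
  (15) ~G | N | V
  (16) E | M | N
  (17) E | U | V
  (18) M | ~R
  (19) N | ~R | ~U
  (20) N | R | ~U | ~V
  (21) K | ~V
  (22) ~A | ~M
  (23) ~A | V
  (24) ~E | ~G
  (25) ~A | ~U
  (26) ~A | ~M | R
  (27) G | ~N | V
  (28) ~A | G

Unit clause (~A) forces A = False.
Set M = False.
  then (M | ~R) forces R = False.
Set N = False.
  then (E | M | N) forces E = True.
  then (~E | ~G) forces G = False.
Set V = False.
Try U = False:
  (K | U | V) forces K = True.
  clause (A | ~K | U | V) is falsified — backtrack.
So U = True.
  then (K | R | ~U) forces K = True.
All clauses satisfied.

M=F; N=F; R=F; G=F; E=T; V=F; U=T; A=F; K=T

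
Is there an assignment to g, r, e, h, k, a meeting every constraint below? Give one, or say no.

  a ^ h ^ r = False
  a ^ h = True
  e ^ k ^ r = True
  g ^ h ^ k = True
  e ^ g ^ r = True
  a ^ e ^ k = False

g = False; r = True; e = False; h = True; k = False; a = False

a ^ h ^ r = F ^ T ^ T = False ✓
a ^ h = F ^ T = True ✓
e ^ k ^ r = F ^ F ^ T = True ✓
g ^ h ^ k = F ^ T ^ F = True ✓
e ^ g ^ r = F ^ F ^ T = True ✓
a ^ e ^ k = F ^ F ^ F = False ✓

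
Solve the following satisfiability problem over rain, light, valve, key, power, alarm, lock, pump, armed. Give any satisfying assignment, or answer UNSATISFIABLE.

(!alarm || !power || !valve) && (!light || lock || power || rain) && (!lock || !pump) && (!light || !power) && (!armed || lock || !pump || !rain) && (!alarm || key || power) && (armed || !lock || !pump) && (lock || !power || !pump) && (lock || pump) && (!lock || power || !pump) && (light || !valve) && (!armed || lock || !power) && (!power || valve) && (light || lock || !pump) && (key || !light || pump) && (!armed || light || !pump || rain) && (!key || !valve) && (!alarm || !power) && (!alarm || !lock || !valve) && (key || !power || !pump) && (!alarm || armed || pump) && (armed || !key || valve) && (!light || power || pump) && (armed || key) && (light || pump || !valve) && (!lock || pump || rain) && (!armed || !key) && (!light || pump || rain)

Set rain = True.
Set light = False.
  then (light || !valve) forces valve = False.
  then (!power || valve) forces power = False.
Try key = True:
  (armed || !key || valve) forces armed = True.
  clause (!armed || !key) is falsified — backtrack.
So key = False.
  then (!alarm || key || power) forces alarm = False.
  then (armed || key) forces armed = True.
Set lock = True.
  then (!lock || !pump) forces pump = False.
All clauses satisfied.

rain = True; light = False; valve = False; key = False; power = False; alarm = False; lock = True; pump = False; armed = True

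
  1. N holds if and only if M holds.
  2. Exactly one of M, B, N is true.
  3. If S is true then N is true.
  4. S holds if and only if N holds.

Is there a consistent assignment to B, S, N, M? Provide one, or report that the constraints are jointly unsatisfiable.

B = True, S = False, N = False, M = False

  (1) N=F, M=F — same ✓
  (2) {M, B, N}: 1 true — exactly one ✓
  (3) S=F ⇒ N: vacuous ✓
  (4) S=F, N=F — same ✓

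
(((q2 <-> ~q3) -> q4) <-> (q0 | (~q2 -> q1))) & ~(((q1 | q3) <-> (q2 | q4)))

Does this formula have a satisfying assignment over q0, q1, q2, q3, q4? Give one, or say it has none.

q0 = False, q1 = False, q2 = False, q3 = True, q4 = False

  ((q2 <-> ~q3) -> q4) <-> (q0 | (~q2 -> q1)) = True
    (q2 <-> ~q3) -> q4 = False
      q2 <-> ~q3 = True
        ~q3 = False
    q0 | (~q2 -> q1) = False
      ~q2 -> q1 = False
        ~q2 = True
  ~(((q1 | q3) <-> (q2 | q4))) = True
    (q1 | q3) <-> (q2 | q4) = False
      q1 | q3 = True
      q2 | q4 = False
Both conjuncts True, so the formula holds.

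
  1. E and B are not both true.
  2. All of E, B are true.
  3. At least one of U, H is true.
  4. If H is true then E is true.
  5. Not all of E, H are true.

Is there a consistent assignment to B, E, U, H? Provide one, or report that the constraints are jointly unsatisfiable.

Case B = True:
  (1) with B=T forces E = False.
  Constraint (2) is violated (E=F) — contradiction.
Case B = False:
  Constraint (2) is violated (B=F) — contradiction.
Both cases fail — unsatisfiable.

UNSATISFIABLE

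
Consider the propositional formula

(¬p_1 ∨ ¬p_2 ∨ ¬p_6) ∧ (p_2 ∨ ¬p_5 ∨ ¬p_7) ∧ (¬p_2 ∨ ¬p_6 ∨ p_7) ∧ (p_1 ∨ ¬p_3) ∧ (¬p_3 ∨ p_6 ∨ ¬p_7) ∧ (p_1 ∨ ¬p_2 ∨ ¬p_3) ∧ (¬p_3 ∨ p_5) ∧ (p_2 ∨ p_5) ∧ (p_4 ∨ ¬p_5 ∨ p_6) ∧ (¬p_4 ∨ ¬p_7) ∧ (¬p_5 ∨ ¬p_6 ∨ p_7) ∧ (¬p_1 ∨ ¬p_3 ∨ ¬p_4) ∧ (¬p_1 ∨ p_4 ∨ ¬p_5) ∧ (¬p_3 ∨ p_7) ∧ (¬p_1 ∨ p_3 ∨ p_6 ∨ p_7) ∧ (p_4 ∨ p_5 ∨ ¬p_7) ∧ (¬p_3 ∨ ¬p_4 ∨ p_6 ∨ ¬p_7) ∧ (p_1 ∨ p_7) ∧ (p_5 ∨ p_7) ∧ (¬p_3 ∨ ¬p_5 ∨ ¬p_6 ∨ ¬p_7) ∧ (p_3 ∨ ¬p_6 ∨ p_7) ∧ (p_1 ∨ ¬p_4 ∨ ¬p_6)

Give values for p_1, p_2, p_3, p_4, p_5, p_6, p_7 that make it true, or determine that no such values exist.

Set p_1 = False.
  then (p_1 ∨ ¬p_3) forces p_3 = False.
  then (p_1 ∨ p_7) forces p_7 = True.
  then (¬p_4 ∨ ¬p_7) forces p_4 = False.
  then (p_4 ∨ p_5 ∨ ¬p_7) forces p_5 = True.
  then (p_2 ∨ ¬p_5 ∨ ¬p_7) forces p_2 = True.
  then (p_4 ∨ ¬p_5 ∨ p_6) forces p_6 = True.
All clauses satisfied.

p_1: False, p_2: True, p_3: False, p_4: False, p_5: True, p_6: True, p_7: True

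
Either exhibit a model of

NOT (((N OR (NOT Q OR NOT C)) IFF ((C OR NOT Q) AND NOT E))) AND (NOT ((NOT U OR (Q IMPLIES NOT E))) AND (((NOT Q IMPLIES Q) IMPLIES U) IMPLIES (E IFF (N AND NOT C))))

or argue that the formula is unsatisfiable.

C = False; U = True; E = True; N = True; Q = True

  NOT (((N OR (NOT Q OR NOT C)) IFF ((C OR NOT Q) AND NOT E))) = True
    (N OR (NOT Q OR NOT C)) IFF ((C OR NOT Q) AND NOT E) = False
      N OR (NOT Q OR NOT C) = True
        NOT Q OR NOT C = True
          NOT Q = False
          NOT C = True
      (C OR NOT Q) AND NOT E = False
        C OR NOT Q = False
          NOT Q = False
        NOT E = False
  NOT ((NOT U OR (Q IMPLIES NOT E))) AND (((NOT Q IMPLIES Q) IMPLIES U) IMPLIES (E IFF (N AND NOT C))) = True
    NOT ((NOT U OR (Q IMPLIES NOT E))) = True
      NOT U OR (Q IMPLIES NOT E) = False
        NOT U = False
        Q IMPLIES NOT E = False
          NOT E = False
    ((NOT Q IMPLIES Q) IMPLIES U) IMPLIES (E IFF (N AND NOT C)) = True
      (NOT Q IMPLIES Q) IMPLIES U = True
        NOT Q IMPLIES Q = True
          NOT Q = False
      E IFF (N AND NOT C) = True
        N AND NOT C = True
          NOT C = True
Both conjuncts True, so the formula holds.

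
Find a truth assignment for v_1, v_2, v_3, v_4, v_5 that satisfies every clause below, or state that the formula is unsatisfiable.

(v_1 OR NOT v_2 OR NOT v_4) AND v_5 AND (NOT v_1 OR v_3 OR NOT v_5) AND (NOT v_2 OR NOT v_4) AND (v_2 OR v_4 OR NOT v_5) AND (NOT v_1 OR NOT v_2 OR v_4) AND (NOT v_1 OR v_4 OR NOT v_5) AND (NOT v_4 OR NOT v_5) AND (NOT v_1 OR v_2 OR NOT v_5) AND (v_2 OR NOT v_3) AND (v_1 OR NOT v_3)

v_1 = False; v_2 = True; v_3 = False; v_4 = False; v_5 = True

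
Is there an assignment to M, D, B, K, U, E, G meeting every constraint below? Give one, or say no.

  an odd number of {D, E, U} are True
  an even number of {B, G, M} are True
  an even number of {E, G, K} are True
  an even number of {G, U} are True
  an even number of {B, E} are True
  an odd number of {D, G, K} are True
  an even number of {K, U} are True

M=F, D=T, B=F, K=F, U=F, E=F, G=F

{D, E, U}: 1 true → odd ✓
{B, G, M}: 0 true → even ✓
{E, G, K}: 0 true → even ✓
{G, U}: 0 true → even ✓
{B, E}: 0 true → even ✓
{D, G, K}: 1 true → odd ✓
{K, U}: 0 true → even ✓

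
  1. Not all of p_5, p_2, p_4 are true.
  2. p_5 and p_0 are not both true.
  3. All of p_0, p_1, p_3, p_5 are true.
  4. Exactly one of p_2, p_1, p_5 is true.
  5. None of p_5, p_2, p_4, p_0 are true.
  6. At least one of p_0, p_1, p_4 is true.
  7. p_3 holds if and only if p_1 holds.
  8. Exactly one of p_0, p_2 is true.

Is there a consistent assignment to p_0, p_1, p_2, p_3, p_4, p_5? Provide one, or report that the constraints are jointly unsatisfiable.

Case p_0 = True:
  Constraint (5) is violated (p_0=T) — contradiction.
Case p_0 = False:
  Constraint (3) is violated (p_0=F) — contradiction.
Both cases fail — unsatisfiable.

Unsatisfiable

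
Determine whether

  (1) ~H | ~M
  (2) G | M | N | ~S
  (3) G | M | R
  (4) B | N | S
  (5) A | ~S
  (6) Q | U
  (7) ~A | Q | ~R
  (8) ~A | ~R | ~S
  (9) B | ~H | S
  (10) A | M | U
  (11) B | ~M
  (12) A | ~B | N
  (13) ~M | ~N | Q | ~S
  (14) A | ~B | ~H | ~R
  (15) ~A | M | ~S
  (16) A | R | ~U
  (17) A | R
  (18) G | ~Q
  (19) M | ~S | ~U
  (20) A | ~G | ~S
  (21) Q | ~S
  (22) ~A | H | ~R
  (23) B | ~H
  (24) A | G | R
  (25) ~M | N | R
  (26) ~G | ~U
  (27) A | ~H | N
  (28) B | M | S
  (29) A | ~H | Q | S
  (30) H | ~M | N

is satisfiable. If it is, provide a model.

Set H = False.
Set A = True.
  then (~A | H | ~R) forces R = False.
Set S = False.
Set N = True.
Set B = True.
Set M = False.
  then (G | M | R) forces G = True.
  then (~G | ~U) forces U = False.
  then (Q | U) forces Q = True.
All clauses satisfied.

H = False; A = True; S = False; N = True; B = True; M = False; G = True; Q = True; U = False; R = False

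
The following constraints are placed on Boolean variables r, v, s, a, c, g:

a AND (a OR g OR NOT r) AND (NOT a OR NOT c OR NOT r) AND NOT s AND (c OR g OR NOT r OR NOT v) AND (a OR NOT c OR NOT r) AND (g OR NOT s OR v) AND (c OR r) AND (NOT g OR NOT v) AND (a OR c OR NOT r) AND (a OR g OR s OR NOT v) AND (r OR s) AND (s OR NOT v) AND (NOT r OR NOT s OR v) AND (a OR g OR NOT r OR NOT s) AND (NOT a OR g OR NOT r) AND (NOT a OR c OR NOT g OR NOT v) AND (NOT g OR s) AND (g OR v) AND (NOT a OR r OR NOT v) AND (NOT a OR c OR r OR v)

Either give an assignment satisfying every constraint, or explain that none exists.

Unsatisfiable — no assignment works.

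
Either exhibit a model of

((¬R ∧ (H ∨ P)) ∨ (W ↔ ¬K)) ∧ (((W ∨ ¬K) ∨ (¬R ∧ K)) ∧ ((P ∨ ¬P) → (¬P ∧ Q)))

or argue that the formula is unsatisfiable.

P = False, W = False, Q = True, R = False, H = True, K = True

  (¬R ∧ (H ∨ P)) ∨ (W ↔ ¬K) = True
    ¬R ∧ (H ∨ P) = True
      ¬R = True
      H ∨ P = True
    W ↔ ¬K = True
      ¬K = False
  ((W ∨ ¬K) ∨ (¬R ∧ K)) ∧ ((P ∨ ¬P) → (¬P ∧ Q)) = True
    (W ∨ ¬K) ∨ (¬R ∧ K) = True
      W ∨ ¬K = False
        ¬K = False
      ¬R ∧ K = True
        ¬R = True
    (P ∨ ¬P) → (¬P ∧ Q) = True
      P ∨ ¬P = True
        ¬P = True
      ¬P ∧ Q = True
        ¬P = True
Both conjuncts True, so the formula holds.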